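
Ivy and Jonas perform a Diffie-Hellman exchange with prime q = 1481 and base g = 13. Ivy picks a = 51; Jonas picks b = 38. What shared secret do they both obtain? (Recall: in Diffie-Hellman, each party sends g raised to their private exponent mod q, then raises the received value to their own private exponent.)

Ivy sends A = g^a mod q = 13^51 mod 1481.
13^1 ≡ 13 (mod 1481)
13^2 = (13^1)^2 ≡ 13^2 = 169 ≡ 169 (mod 1481)
13^4 = (13^2)^2 ≡ 169^2 = 28561 ≡ 422 (mod 1481)
13^8 = (13^4)^2 ≡ 422^2 = 178084 ≡ 364 (mod 1481)
13^16 = (13^8)^2 ≡ 364^2 = 132496 ≡ 687 (mod 1481)
13^32 = (13^16)^2 ≡ 687^2 = 471969 ≡ 1011 (mod 1481)
13^51 = 13^32 · 13^16 · 13^2 · 13^1 ≡ 1011 · 687 · 169 · 13 ≡ 784 (mod 1481).
So A = 784. Jonas then computes K = A^b mod q = 784^38 mod 1481.
784^1 ≡ 784 (mod 1481)
784^2 = (784^1)^2 ≡ 784^2 = 614656 ≡ 41 (mod 1481)
784^4 = (784^2)^2 ≡ 41^2 = 1681 ≡ 200 (mod 1481)
784^8 = (784^4)^2 ≡ 200^2 = 40000 ≡ 13 (mod 1481)
784^16 = (784^8)^2 ≡ 13^2 = 169 ≡ 169 (mod 1481)
784^32 = (784^16)^2 ≡ 169^2 = 28561 ≡ 422 (mod 1481)
784^38 = 784^32 · 784^4 · 784^2 ≡ 422 · 200 · 41 ≡ 784 (mod 1481).

784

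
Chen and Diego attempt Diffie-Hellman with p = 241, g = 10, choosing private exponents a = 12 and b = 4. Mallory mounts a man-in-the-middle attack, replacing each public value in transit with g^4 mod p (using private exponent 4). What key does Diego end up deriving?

231

Diego receives Mallory's public value M = 10^4 mod 241 instead of the honest one.
10^1 ≡ 10 (mod 241)
10^2 = (10^1)^2 ≡ 10^2 = 100 ≡ 100 (mod 241)
10^4 = (10^2)^2 ≡ 100^2 = 10000 ≡ 119 (mod 241)
So M = 119. Diego computes K = M^4 mod 241.
119^1 ≡ 119 (mod 241)
119^2 = (119^1)^2 ≡ 119^2 = 14161 ≡ 183 (mod 241)
119^4 = (119^2)^2 ≡ 183^2 = 33489 ≡ 231 (mod 241)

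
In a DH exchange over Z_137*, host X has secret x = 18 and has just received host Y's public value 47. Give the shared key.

128

Shared key K = 47^18 mod 137.
47^1 ≡ 47 (mod 137)
47^2 = (47^1)^2 ≡ 47^2 = 2209 ≡ 17 (mod 137)
47^4 = (47^2)^2 ≡ 17^2 = 289 ≡ 15 (mod 137)
47^8 = (47^4)^2 ≡ 15^2 = 225 ≡ 88 (mod 137)
47^16 = (47^8)^2 ≡ 88^2 = 7744 ≡ 72 (mod 137)
47^18 = 47^16 · 47^2 ≡ 72 · 17 ≡ 128 (mod 137).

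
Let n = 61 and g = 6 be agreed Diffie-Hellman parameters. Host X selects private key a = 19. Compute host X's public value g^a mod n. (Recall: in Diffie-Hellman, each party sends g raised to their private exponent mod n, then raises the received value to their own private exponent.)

18

Public value = 6^19 mod 61.
6^1 ≡ 6 (mod 61)
6^2 = (6^1)^2 ≡ 6^2 = 36 ≡ 36 (mod 61)
6^4 = (6^2)^2 ≡ 36^2 = 1296 ≡ 15 (mod 61)
6^8 = (6^4)^2 ≡ 15^2 = 225 ≡ 42 (mod 61)
6^16 = (6^8)^2 ≡ 42^2 = 1764 ≡ 56 (mod 61)
6^19 = 6^16 · 6^2 · 6^1 ≡ 56 · 36 · 6 ≡ 18 (mod 61).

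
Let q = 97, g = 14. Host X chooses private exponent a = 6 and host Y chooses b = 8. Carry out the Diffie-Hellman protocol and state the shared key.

Host X sends A = g^a mod q = 14^6 mod 97.
14^1 ≡ 14 (mod 97)
14^2 = (14^1)^2 ≡ 14^2 = 196 ≡ 2 (mod 97)
14^4 = (14^2)^2 ≡ 2^2 = 4 ≡ 4 (mod 97)
14^6 = 14^4 · 14^2 ≡ 4 · 2 ≡ 8 (mod 97).
So A = 8. Host Y then computes K = A^b mod q = 8^8 mod 97.
8^1 ≡ 8 (mod 97)
8^2 = (8^1)^2 ≡ 8^2 = 64 ≡ 64 (mod 97)
8^4 = (8^2)^2 ≡ 64^2 = 4096 ≡ 22 (mod 97)
8^8 = (8^4)^2 ≡ 22^2 = 484 ≡ 96 (mod 97)

96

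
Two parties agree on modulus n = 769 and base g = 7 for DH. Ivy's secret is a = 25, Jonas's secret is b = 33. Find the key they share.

301

Ivy sends A = g^a mod n = 7^25 mod 769.
7^1 ≡ 7 (mod 769)
7^2 = (7^1)^2 ≡ 7^2 = 49 ≡ 49 (mod 769)
7^4 = (7^2)^2 ≡ 49^2 = 2401 ≡ 94 (mod 769)
7^8 = (7^4)^2 ≡ 94^2 = 8836 ≡ 377 (mod 769)
7^16 = (7^8)^2 ≡ 377^2 = 142129 ≡ 633 (mod 769)
7^25 = 7^16 · 7^8 · 7^1 ≡ 633 · 377 · 7 ≡ 219 (mod 769).
So A = 219. Jonas then computes K = A^b mod n = 219^33 mod 769.
219^1 ≡ 219 (mod 769)
219^2 = (219^1)^2 ≡ 219^2 = 47961 ≡ 283 (mod 769)
219^4 = (219^2)^2 ≡ 283^2 = 80089 ≡ 113 (mod 769)
219^8 = (219^4)^2 ≡ 113^2 = 12769 ≡ 465 (mod 769)
219^16 = (219^8)^2 ≡ 465^2 = 216225 ≡ 136 (mod 769)
219^32 = (219^16)^2 ≡ 136^2 = 18496 ≡ 40 (mod 769)
219^33 = 219^32 · 219^1 ≡ 40 · 219 ≡ 301 (mod 769).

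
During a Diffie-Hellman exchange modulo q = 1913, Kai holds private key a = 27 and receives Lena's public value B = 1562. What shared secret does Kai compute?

Shared key K = 1562^27 mod 1913.
1562^1 ≡ 1562 (mod 1913)
1562^2 = (1562^1)^2 ≡ 1562^2 = 2439844 ≡ 769 (mod 1913)
1562^4 = (1562^2)^2 ≡ 769^2 = 591361 ≡ 244 (mod 1913)
1562^8 = (1562^4)^2 ≡ 244^2 = 59536 ≡ 233 (mod 1913)
1562^16 = (1562^8)^2 ≡ 233^2 = 54289 ≡ 725 (mod 1913)
1562^27 = 1562^16 · 1562^8 · 1562^2 · 1562^1 ≡ 725 · 233 · 769 · 1562 ≡ 975 (mod 1913).

975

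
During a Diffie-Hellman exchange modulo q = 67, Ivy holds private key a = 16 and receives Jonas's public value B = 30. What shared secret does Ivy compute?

Shared key K = 30^16 mod 67.
30^1 ≡ 30 (mod 67)
30^2 = (30^1)^2 ≡ 30^2 = 900 ≡ 29 (mod 67)
30^4 = (30^2)^2 ≡ 29^2 = 841 ≡ 37 (mod 67)
30^8 = (30^4)^2 ≡ 37^2 = 1369 ≡ 29 (mod 67)
30^16 = (30^8)^2 ≡ 29^2 = 841 ≡ 37 (mod 67)

37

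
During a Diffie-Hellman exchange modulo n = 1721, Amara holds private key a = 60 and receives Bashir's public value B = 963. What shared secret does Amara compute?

1221

Shared key K = 963^60 mod 1721.
963^1 ≡ 963 (mod 1721)
963^2 = (963^1)^2 ≡ 963^2 = 927369 ≡ 1471 (mod 1721)
963^4 = (963^2)^2 ≡ 1471^2 = 2163841 ≡ 544 (mod 1721)
963^8 = (963^4)^2 ≡ 544^2 = 295936 ≡ 1645 (mod 1721)
963^16 = (963^8)^2 ≡ 1645^2 = 2706025 ≡ 613 (mod 1721)
963^32 = (963^16)^2 ≡ 613^2 = 375769 ≡ 591 (mod 1721)
963^60 = 963^32 · 963^16 · 963^8 · 963^4 ≡ 591 · 613 · 1645 · 544 ≡ 1221 (mod 1721).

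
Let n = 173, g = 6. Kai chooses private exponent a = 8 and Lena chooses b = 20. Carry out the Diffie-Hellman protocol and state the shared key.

83

Lena sends B = g^b mod n = 6^20 mod 173.
6^1 ≡ 6 (mod 173)
6^2 = (6^1)^2 ≡ 6^2 = 36 ≡ 36 (mod 173)
6^4 = (6^2)^2 ≡ 36^2 = 1296 ≡ 85 (mod 173)
6^8 = (6^4)^2 ≡ 85^2 = 7225 ≡ 132 (mod 173)
6^16 = (6^8)^2 ≡ 132^2 = 17424 ≡ 124 (mod 173)
6^20 = 6^16 · 6^4 ≡ 124 · 85 ≡ 160 (mod 173).
So B = 160. Kai then computes K = B^a mod n = 160^8 mod 173.
160^1 ≡ 160 (mod 173)
160^2 = (160^1)^2 ≡ 160^2 = 25600 ≡ 169 (mod 173)
160^4 = (160^2)^2 ≡ 169^2 = 28561 ≡ 16 (mod 173)
160^8 = (160^4)^2 ≡ 16^2 = 256 ≡ 83 (mod 173)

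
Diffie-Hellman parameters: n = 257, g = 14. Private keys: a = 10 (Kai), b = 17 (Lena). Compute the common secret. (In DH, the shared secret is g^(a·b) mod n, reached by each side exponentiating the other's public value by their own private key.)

Lena sends B = g^b mod n = 14^17 mod 257.
14^1 ≡ 14 (mod 257)
14^2 = (14^1)^2 ≡ 14^2 = 196 ≡ 196 (mod 257)
14^4 = (14^2)^2 ≡ 196^2 = 38416 ≡ 123 (mod 257)
14^8 = (14^4)^2 ≡ 123^2 = 15129 ≡ 223 (mod 257)
14^16 = (14^8)^2 ≡ 223^2 = 49729 ≡ 128 (mod 257)
14^17 = 14^16 · 14^1 ≡ 128 · 14 ≡ 250 (mod 257).
So B = 250. Kai then computes K = B^a mod n = 250^10 mod 257.
250^1 ≡ 250 (mod 257)
250^2 = (250^1)^2 ≡ 250^2 = 62500 ≡ 49 (mod 257)
250^4 = (250^2)^2 ≡ 49^2 = 2401 ≡ 88 (mod 257)
250^8 = (250^4)^2 ≡ 88^2 = 7744 ≡ 34 (mod 257)
250^10 = 250^8 · 250^2 ≡ 34 · 49 ≡ 124 (mod 257).

124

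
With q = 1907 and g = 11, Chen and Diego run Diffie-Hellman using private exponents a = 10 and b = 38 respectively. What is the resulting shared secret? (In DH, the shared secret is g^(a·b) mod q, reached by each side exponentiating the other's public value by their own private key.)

1847

Diego sends B = g^b mod q = 11^38 mod 1907.
11^1 ≡ 11 (mod 1907)
11^2 = (11^1)^2 ≡ 11^2 = 121 ≡ 121 (mod 1907)
11^4 = (11^2)^2 ≡ 121^2 = 14641 ≡ 1292 (mod 1907)
11^8 = (11^4)^2 ≡ 1292^2 = 1669264 ≡ 639 (mod 1907)
11^16 = (11^8)^2 ≡ 639^2 = 408321 ≡ 223 (mod 1907)
11^32 = (11^16)^2 ≡ 223^2 = 49729 ≡ 147 (mod 1907)
11^38 = 11^32 · 11^4 · 11^2 ≡ 147 · 1292 · 121 ≡ 1454 (mod 1907).
So B = 1454. Chen then computes K = B^a mod q = 1454^10 mod 1907.
1454^1 ≡ 1454 (mod 1907)
1454^2 = (1454^1)^2 ≡ 1454^2 = 2114116 ≡ 1160 (mod 1907)
1454^4 = (1454^2)^2 ≡ 1160^2 = 1345600 ≡ 1165 (mod 1907)
1454^8 = (1454^4)^2 ≡ 1165^2 = 1357225 ≡ 1348 (mod 1907)
1454^10 = 1454^8 · 1454^2 ≡ 1348 · 1160 ≡ 1847 (mod 1907).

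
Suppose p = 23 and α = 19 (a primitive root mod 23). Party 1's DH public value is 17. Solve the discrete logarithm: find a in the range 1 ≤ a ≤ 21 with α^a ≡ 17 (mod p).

21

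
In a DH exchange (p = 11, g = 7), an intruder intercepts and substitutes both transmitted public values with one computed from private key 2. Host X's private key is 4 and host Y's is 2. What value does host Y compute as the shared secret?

3

Host Y receives an intruder's public value M = 7^2 mod 11 instead of the honest one.
7^1 ≡ 7 (mod 11)
7^2 = (7^1)^2 ≡ 7^2 = 49 ≡ 5 (mod 11)
So M = 5. Host Y computes K = M^2 mod 11.
5^1 ≡ 5 (mod 11)
5^2 = (5^1)^2 ≡ 5^2 = 25 ≡ 3 (mod 11)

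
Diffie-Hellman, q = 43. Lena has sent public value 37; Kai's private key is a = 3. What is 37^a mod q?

42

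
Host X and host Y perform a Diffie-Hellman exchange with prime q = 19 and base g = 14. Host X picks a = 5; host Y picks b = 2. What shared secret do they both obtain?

5

Host Y sends B = g^b mod q = 14^2 mod 19.
14^1 ≡ 14 (mod 19)
14^2 = (14^1)^2 ≡ 14^2 = 196 ≡ 6 (mod 19)
So B = 6. Host X then computes K = B^a mod q = 6^5 mod 19.
6^1 ≡ 6 (mod 19)
6^2 = (6^1)^2 ≡ 6^2 = 36 ≡ 17 (mod 19)
6^4 = (6^2)^2 ≡ 17^2 = 289 ≡ 4 (mod 19)
6^5 = 6^4 · 6^1 ≡ 4 · 6 ≡ 5 (mod 19).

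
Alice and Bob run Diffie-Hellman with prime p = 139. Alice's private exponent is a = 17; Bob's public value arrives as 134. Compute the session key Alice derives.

Shared key K = 134^17 mod 139.
134^1 ≡ 134 (mod 139)
134^2 = (134^1)^2 ≡ 134^2 = 17956 ≡ 25 (mod 139)
134^4 = (134^2)^2 ≡ 25^2 = 625 ≡ 69 (mod 139)
134^8 = (134^4)^2 ≡ 69^2 = 4761 ≡ 35 (mod 139)
134^16 = (134^8)^2 ≡ 35^2 = 1225 ≡ 113 (mod 139)
134^17 = 134^16 · 134^1 ≡ 113 · 134 ≡ 130 (mod 139).

130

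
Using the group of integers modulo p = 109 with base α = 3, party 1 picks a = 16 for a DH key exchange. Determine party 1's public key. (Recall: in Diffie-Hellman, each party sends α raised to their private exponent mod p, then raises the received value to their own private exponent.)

5

Public value = 3^16 mod 109.
3^1 ≡ 3 (mod 109)
3^2 = (3^1)^2 ≡ 3^2 = 9 ≡ 9 (mod 109)
3^4 = (3^2)^2 ≡ 9^2 = 81 ≡ 81 (mod 109)
3^8 = (3^4)^2 ≡ 81^2 = 6561 ≡ 21 (mod 109)
3^16 = (3^8)^2 ≡ 21^2 = 441 ≡ 5 (mod 109)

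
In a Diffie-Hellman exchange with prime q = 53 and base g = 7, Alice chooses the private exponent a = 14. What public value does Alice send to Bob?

Public value = 7^14 mod 53.
7^1 ≡ 7 (mod 53)
7^2 = (7^1)^2 ≡ 7^2 = 49 ≡ 49 (mod 53)
7^4 = (7^2)^2 ≡ 49^2 = 2401 ≡ 16 (mod 53)
7^8 = (7^4)^2 ≡ 16^2 = 256 ≡ 44 (mod 53)
7^14 = 7^8 · 7^4 · 7^2 ≡ 44 · 16 · 49 ≡ 46 (mod 53).

46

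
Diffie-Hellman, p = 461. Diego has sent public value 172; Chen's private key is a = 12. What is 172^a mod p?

198

Shared key K = 172^12 mod 461.
172^1 ≡ 172 (mod 461)
172^2 = (172^1)^2 ≡ 172^2 = 29584 ≡ 80 (mod 461)
172^4 = (172^2)^2 ≡ 80^2 = 6400 ≡ 407 (mod 461)
172^8 = (172^4)^2 ≡ 407^2 = 165649 ≡ 150 (mod 461)
172^12 = 172^8 · 172^4 ≡ 150 · 407 ≡ 198 (mod 461).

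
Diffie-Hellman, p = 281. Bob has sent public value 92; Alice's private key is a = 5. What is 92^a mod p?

Shared key K = 92^5 mod 281.
92^1 ≡ 92 (mod 281)
92^2 = (92^1)^2 ≡ 92^2 = 8464 ≡ 34 (mod 281)
92^4 = (92^2)^2 ≡ 34^2 = 1156 ≡ 32 (mod 281)
92^5 = 92^4 · 92^1 ≡ 32 · 92 ≡ 134 (mod 281).

134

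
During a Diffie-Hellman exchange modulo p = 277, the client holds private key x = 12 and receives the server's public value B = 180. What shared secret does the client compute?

155

Shared key K = 180^12 mod 277.
180^1 ≡ 180 (mod 277)
180^2 = (180^1)^2 ≡ 180^2 = 32400 ≡ 268 (mod 277)
180^4 = (180^2)^2 ≡ 268^2 = 71824 ≡ 81 (mod 277)
180^8 = (180^4)^2 ≡ 81^2 = 6561 ≡ 190 (mod 277)
180^12 = 180^8 · 180^4 ≡ 190 · 81 ≡ 155 (mod 277).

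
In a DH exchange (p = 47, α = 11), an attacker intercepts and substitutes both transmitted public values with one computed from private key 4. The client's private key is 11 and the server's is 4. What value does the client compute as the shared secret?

7

The client receives an attacker's public value M = 11^4 mod 47 instead of the honest one.
11^1 ≡ 11 (mod 47)
11^2 = (11^1)^2 ≡ 11^2 = 121 ≡ 27 (mod 47)
11^4 = (11^2)^2 ≡ 27^2 = 729 ≡ 24 (mod 47)
So M = 24. The client computes K = M^11 mod 47.
24^1 ≡ 24 (mod 47)
24^2 = (24^1)^2 ≡ 24^2 = 576 ≡ 12 (mod 47)
24^4 = (24^2)^2 ≡ 12^2 = 144 ≡ 3 (mod 47)
24^8 = (24^4)^2 ≡ 3^2 = 9 ≡ 9 (mod 47)
24^11 = 24^8 · 24^2 · 24^1 ≡ 9 · 12 · 24 ≡ 7 (mod 47).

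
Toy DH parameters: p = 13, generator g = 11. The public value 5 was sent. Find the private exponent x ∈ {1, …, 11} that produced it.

Try successive powers of 11 modulo 13:
11^1 ≡ 11
11^2 ≡ 4
11^3 ≡ 5
Found: x = 3.

3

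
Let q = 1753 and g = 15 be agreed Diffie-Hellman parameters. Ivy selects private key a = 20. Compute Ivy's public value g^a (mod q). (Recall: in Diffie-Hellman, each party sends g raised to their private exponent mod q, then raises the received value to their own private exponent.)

411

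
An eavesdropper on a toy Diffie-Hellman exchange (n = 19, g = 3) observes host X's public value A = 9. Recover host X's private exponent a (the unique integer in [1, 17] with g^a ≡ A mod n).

2

Try successive powers of 3 modulo 19:
3^1 ≡ 3
3^2 ≡ 9
Found: a = 2.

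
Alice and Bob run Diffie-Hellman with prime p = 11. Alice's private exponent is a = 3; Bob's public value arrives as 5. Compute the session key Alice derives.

4

Shared key K = 5^3 mod 11.
5^1 ≡ 5 (mod 11)
5^2 = (5^1)^2 ≡ 5^2 = 25 ≡ 3 (mod 11)
5^3 = 5^2 · 5^1 ≡ 3 · 5 ≡ 4 (mod 11).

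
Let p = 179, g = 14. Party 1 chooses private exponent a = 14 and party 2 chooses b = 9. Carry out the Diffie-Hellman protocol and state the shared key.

101

Party 2 sends B = g^b mod p = 14^9 mod 179.
14^1 ≡ 14 (mod 179)
14^2 = (14^1)^2 ≡ 14^2 = 196 ≡ 17 (mod 179)
14^4 = (14^2)^2 ≡ 17^2 = 289 ≡ 110 (mod 179)
14^8 = (14^4)^2 ≡ 110^2 = 12100 ≡ 107 (mod 179)
14^9 = 14^8 · 14^1 ≡ 107 · 14 ≡ 66 (mod 179).
So B = 66. Party 1 then computes K = B^a mod p = 66^14 mod 179.
66^1 ≡ 66 (mod 179)
66^2 = (66^1)^2 ≡ 66^2 = 4356 ≡ 60 (mod 179)
66^4 = (66^2)^2 ≡ 60^2 = 3600 ≡ 20 (mod 179)
66^8 = (66^4)^2 ≡ 20^2 = 400 ≡ 42 (mod 179)
66^14 = 66^8 · 66^4 · 66^2 ≡ 42 · 20 · 60 ≡ 101 (mod 179).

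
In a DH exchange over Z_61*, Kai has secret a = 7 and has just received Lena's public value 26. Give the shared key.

17

Shared key K = 26^7 mod 61.
26^1 ≡ 26 (mod 61)
26^2 = (26^1)^2 ≡ 26^2 = 676 ≡ 5 (mod 61)
26^4 = (26^2)^2 ≡ 5^2 = 25 ≡ 25 (mod 61)
26^7 = 26^4 · 26^2 · 26^1 ≡ 25 · 5 · 26 ≡ 17 (mod 61).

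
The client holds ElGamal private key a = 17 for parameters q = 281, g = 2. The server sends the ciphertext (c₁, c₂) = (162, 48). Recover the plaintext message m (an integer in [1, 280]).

Shared mask s = c₁^a mod q = 162^17 mod 281.
162^1 ≡ 162 (mod 281)
162^2 = (162^1)^2 ≡ 162^2 = 26244 ≡ 111 (mod 281)
162^4 = (162^2)^2 ≡ 111^2 = 12321 ≡ 238 (mod 281)
162^8 = (162^4)^2 ≡ 238^2 = 56644 ≡ 163 (mod 281)
162^16 = (162^8)^2 ≡ 163^2 = 26569 ≡ 155 (mod 281)
162^17 = 162^16 · 162^1 ≡ 155 · 162 ≡ 101 (mod 281).
So s = 101; s⁻¹ ≡ 64 (mod 281).
m = c₂ · s⁻¹ mod 281 = 48 · 64 mod 281 = 262.

262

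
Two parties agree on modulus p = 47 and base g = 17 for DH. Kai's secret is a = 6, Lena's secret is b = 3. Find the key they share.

Kai sends A = g^a mod p = 17^6 mod 47.
17^1 ≡ 17 (mod 47)
17^2 = (17^1)^2 ≡ 17^2 = 289 ≡ 7 (mod 47)
17^4 = (17^2)^2 ≡ 7^2 = 49 ≡ 2 (mod 47)
17^6 = 17^4 · 17^2 ≡ 2 · 7 ≡ 14 (mod 47).
So A = 14. Lena then computes K = A^b mod p = 14^3 mod 47.
14^1 ≡ 14 (mod 47)
14^2 = (14^1)^2 ≡ 14^2 = 196 ≡ 8 (mod 47)
14^3 = 14^2 · 14^1 ≡ 8 · 14 ≡ 18 (mod 47).

18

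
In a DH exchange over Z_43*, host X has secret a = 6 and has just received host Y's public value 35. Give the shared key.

16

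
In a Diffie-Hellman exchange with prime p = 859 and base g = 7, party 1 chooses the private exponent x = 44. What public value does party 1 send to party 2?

529

Public value = 7^44 mod 859.
7^1 ≡ 7 (mod 859)
7^2 = (7^1)^2 ≡ 7^2 = 49 ≡ 49 (mod 859)
7^4 = (7^2)^2 ≡ 49^2 = 2401 ≡ 683 (mod 859)
7^8 = (7^4)^2 ≡ 683^2 = 466489 ≡ 52 (mod 859)
7^16 = (7^8)^2 ≡ 52^2 = 2704 ≡ 127 (mod 859)
7^32 = (7^16)^2 ≡ 127^2 = 16129 ≡ 667 (mod 859)
7^44 = 7^32 · 7^8 · 7^4 ≡ 667 · 52 · 683 ≡ 529 (mod 859).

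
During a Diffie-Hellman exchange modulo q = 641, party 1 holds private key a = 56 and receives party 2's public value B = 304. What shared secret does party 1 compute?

520

Shared key K = 304^56 mod 641.
304^1 ≡ 304 (mod 641)
304^2 = (304^1)^2 ≡ 304^2 = 92416 ≡ 112 (mod 641)
304^4 = (304^2)^2 ≡ 112^2 = 12544 ≡ 365 (mod 641)
304^8 = (304^4)^2 ≡ 365^2 = 133225 ≡ 538 (mod 641)
304^16 = (304^8)^2 ≡ 538^2 = 289444 ≡ 353 (mod 641)
304^32 = (304^16)^2 ≡ 353^2 = 124609 ≡ 255 (mod 641)
304^56 = 304^32 · 304^16 · 304^8 ≡ 255 · 353 · 538 ≡ 520 (mod 641).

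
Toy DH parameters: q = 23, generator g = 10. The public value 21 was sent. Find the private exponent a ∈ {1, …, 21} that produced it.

19

Try successive powers of 10 modulo 23:
10^1 ≡ 10
10^2 ≡ 8
10^3 ≡ 11
10^4 ≡ 18
10^5 ≡ 19
10^6 ≡ 6
10^7 ≡ 14
10^8 ≡ 2
10^9 ≡ 20
10^10 ≡ 16
10^11 ≡ 22
10^12 ≡ 13
10^13 ≡ 15
10^14 ≡ 12
10^15 ≡ 5
10^16 ≡ 4
10^17 ≡ 17
10^18 ≡ 9
10^19 ≡ 21
Found: a = 19.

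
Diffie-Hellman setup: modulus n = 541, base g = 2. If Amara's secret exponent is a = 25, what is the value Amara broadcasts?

Public value = 2^25 mod 541.
2^1 ≡ 2 (mod 541)
2^2 = (2^1)^2 ≡ 2^2 = 4 ≡ 4 (mod 541)
2^4 = (2^2)^2 ≡ 4^2 = 16 ≡ 16 (mod 541)
2^8 = (2^4)^2 ≡ 16^2 = 256 ≡ 256 (mod 541)
2^16 = (2^8)^2 ≡ 256^2 = 65536 ≡ 75 (mod 541)
2^25 = 2^16 · 2^8 · 2^1 ≡ 75 · 256 · 2 ≡ 530 (mod 541).

530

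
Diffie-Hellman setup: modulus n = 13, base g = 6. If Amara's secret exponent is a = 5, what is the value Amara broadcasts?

Public value = 6^5 mod 13.
6^1 ≡ 6 (mod 13)
6^2 = (6^1)^2 ≡ 6^2 = 36 ≡ 10 (mod 13)
6^4 = (6^2)^2 ≡ 10^2 = 100 ≡ 9 (mod 13)
6^5 = 6^4 · 6^1 ≡ 9 · 6 ≡ 2 (mod 13).

2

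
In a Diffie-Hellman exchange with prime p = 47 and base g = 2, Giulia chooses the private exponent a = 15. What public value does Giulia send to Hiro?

Public value = 2^15 mod 47.
2^1 ≡ 2 (mod 47)
2^2 = (2^1)^2 ≡ 2^2 = 4 ≡ 4 (mod 47)
2^4 = (2^2)^2 ≡ 4^2 = 16 ≡ 16 (mod 47)
2^8 = (2^4)^2 ≡ 16^2 = 256 ≡ 21 (mod 47)
2^15 = 2^8 · 2^4 · 2^2 · 2^1 ≡ 21 · 16 · 4 · 2 ≡ 9 (mod 47).

9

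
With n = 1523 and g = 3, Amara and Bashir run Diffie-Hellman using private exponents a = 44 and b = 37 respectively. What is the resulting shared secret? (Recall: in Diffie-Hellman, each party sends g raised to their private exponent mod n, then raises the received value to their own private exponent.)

543

Amara sends A = g^a mod n = 3^44 mod 1523.
3^1 ≡ 3 (mod 1523)
3^2 = (3^1)^2 ≡ 3^2 = 9 ≡ 9 (mod 1523)
3^4 = (3^2)^2 ≡ 9^2 = 81 ≡ 81 (mod 1523)
3^8 = (3^4)^2 ≡ 81^2 = 6561 ≡ 469 (mod 1523)
3^16 = (3^8)^2 ≡ 469^2 = 219961 ≡ 649 (mod 1523)
3^32 = (3^16)^2 ≡ 649^2 = 421201 ≡ 853 (mod 1523)
3^44 = 3^32 · 3^8 · 3^4 ≡ 853 · 469 · 81 ≡ 1269 (mod 1523).
So A = 1269. Bashir then computes K = A^b mod n = 1269^37 mod 1523.
1269^1 ≡ 1269 (mod 1523)
1269^2 = (1269^1)^2 ≡ 1269^2 = 1610361 ≡ 550 (mod 1523)
1269^4 = (1269^2)^2 ≡ 550^2 = 302500 ≡ 946 (mod 1523)
1269^8 = (1269^4)^2 ≡ 946^2 = 894916 ≡ 915 (mod 1523)
1269^16 = (1269^8)^2 ≡ 915^2 = 837225 ≡ 1098 (mod 1523)
1269^32 = (1269^16)^2 ≡ 1098^2 = 1205604 ≡ 911 (mod 1523)
1269^37 = 1269^32 · 1269^4 · 1269^1 ≡ 911 · 946 · 1269 ≡ 543 (mod 1523).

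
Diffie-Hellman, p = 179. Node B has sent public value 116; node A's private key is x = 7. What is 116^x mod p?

161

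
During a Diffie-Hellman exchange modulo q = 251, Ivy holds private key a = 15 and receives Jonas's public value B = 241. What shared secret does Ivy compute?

20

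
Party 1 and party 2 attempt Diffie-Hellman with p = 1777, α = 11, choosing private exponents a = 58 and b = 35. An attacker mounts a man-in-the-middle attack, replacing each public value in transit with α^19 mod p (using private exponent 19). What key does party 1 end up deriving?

1263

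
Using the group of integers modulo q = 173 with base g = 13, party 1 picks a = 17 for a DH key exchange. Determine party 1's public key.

Public value = 13^17 mod 173.
13^1 ≡ 13 (mod 173)
13^2 = (13^1)^2 ≡ 13^2 = 169 ≡ 169 (mod 173)
13^4 = (13^2)^2 ≡ 169^2 = 28561 ≡ 16 (mod 173)
13^8 = (13^4)^2 ≡ 16^2 = 256 ≡ 83 (mod 173)
13^16 = (13^8)^2 ≡ 83^2 = 6889 ≡ 142 (mod 173)
13^17 = 13^16 · 13^1 ≡ 142 · 13 ≡ 116 (mod 173).

116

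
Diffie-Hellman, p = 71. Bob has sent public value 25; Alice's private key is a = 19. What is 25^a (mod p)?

Shared key K = 25^19 mod 71.
25^1 ≡ 25 (mod 71)
25^2 = (25^1)^2 ≡ 25^2 = 625 ≡ 57 (mod 71)
25^4 = (25^2)^2 ≡ 57^2 = 3249 ≡ 54 (mod 71)
25^8 = (25^4)^2 ≡ 54^2 = 2916 ≡ 5 (mod 71)
25^16 = (25^8)^2 ≡ 5^2 = 25 ≡ 25 (mod 71)
25^19 = 25^16 · 25^2 · 25^1 ≡ 25 · 57 · 25 ≡ 54 (mod 71).

54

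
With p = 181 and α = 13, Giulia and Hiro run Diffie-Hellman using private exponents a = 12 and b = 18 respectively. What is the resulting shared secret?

135

Hiro sends B = α^b mod p = 13^18 mod 181.
13^1 ≡ 13 (mod 181)
13^2 = (13^1)^2 ≡ 13^2 = 169 ≡ 169 (mod 181)
13^4 = (13^2)^2 ≡ 169^2 = 28561 ≡ 144 (mod 181)
13^8 = (13^4)^2 ≡ 144^2 = 20736 ≡ 102 (mod 181)
13^16 = (13^8)^2 ≡ 102^2 = 10404 ≡ 87 (mod 181)
13^18 = 13^16 · 13^2 ≡ 87 · 169 ≡ 42 (mod 181).
So B = 42. Giulia then computes K = B^a mod p = 42^12 mod 181.
42^1 ≡ 42 (mod 181)
42^2 = (42^1)^2 ≡ 42^2 = 1764 ≡ 135 (mod 181)
42^4 = (42^2)^2 ≡ 135^2 = 18225 ≡ 125 (mod 181)
42^8 = (42^4)^2 ≡ 125^2 = 15625 ≡ 59 (mod 181)
42^12 = 42^8 · 42^4 ≡ 59 · 125 ≡ 135 (mod 181).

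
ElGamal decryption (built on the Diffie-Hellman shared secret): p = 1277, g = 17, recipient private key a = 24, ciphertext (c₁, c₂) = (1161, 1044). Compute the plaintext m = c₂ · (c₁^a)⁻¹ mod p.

Shared mask s = c₁^a mod p = 1161^24 mod 1277.
1161^1 ≡ 1161 (mod 1277)
1161^2 = (1161^1)^2 ≡ 1161^2 = 1347921 ≡ 686 (mod 1277)
1161^4 = (1161^2)^2 ≡ 686^2 = 470596 ≡ 660 (mod 1277)
1161^8 = (1161^4)^2 ≡ 660^2 = 435600 ≡ 143 (mod 1277)
1161^16 = (1161^8)^2 ≡ 143^2 = 20449 ≡ 17 (mod 1277)
1161^24 = 1161^16 · 1161^8 ≡ 17 · 143 ≡ 1154 (mod 1277).
So s = 1154; s⁻¹ ≡ 924 (mod 1277).
m = c₂ · s⁻¹ mod 1277 = 1044 · 924 mod 1277 = 521.

521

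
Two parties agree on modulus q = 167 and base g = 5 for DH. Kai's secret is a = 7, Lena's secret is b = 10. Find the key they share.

49

Lena sends B = g^b mod q = 5^10 mod 167.
5^1 ≡ 5 (mod 167)
5^2 = (5^1)^2 ≡ 5^2 = 25 ≡ 25 (mod 167)
5^4 = (5^2)^2 ≡ 25^2 = 625 ≡ 124 (mod 167)
5^8 = (5^4)^2 ≡ 124^2 = 15376 ≡ 12 (mod 167)
5^10 = 5^8 · 5^2 ≡ 12 · 25 ≡ 133 (mod 167).
So B = 133. Kai then computes K = B^a mod q = 133^7 mod 167.
133^1 ≡ 133 (mod 167)
133^2 = (133^1)^2 ≡ 133^2 = 17689 ≡ 154 (mod 167)
133^4 = (133^2)^2 ≡ 154^2 = 23716 ≡ 2 (mod 167)
133^7 = 133^4 · 133^2 · 133^1 ≡ 2 · 154 · 133 ≡ 49 (mod 167).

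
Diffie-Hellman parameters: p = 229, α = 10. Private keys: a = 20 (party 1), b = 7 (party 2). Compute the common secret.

183

Party 2 sends B = α^b mod p = 10^7 mod 229.
10^1 ≡ 10 (mod 229)
10^2 = (10^1)^2 ≡ 10^2 = 100 ≡ 100 (mod 229)
10^4 = (10^2)^2 ≡ 100^2 = 10000 ≡ 153 (mod 229)
10^7 = 10^4 · 10^2 · 10^1 ≡ 153 · 100 · 10 ≡ 28 (mod 229).
So B = 28. Party 1 then computes K = B^a mod p = 28^20 mod 229.
28^1 ≡ 28 (mod 229)
28^2 = (28^1)^2 ≡ 28^2 = 784 ≡ 97 (mod 229)
28^4 = (28^2)^2 ≡ 97^2 = 9409 ≡ 20 (mod 229)
28^8 = (28^4)^2 ≡ 20^2 = 400 ≡ 171 (mod 229)
28^16 = (28^8)^2 ≡ 171^2 = 29241 ≡ 158 (mod 229)
28^20 = 28^16 · 28^4 ≡ 158 · 20 ≡ 183 (mod 229).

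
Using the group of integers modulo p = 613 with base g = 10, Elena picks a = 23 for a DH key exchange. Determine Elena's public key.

545

Public value = 10^23 mod 613.
10^1 ≡ 10 (mod 613)
10^2 = (10^1)^2 ≡ 10^2 = 100 ≡ 100 (mod 613)
10^4 = (10^2)^2 ≡ 100^2 = 10000 ≡ 192 (mod 613)
10^8 = (10^4)^2 ≡ 192^2 = 36864 ≡ 84 (mod 613)
10^16 = (10^8)^2 ≡ 84^2 = 7056 ≡ 313 (mod 613)
10^23 = 10^16 · 10^4 · 10^2 · 10^1 ≡ 313 · 192 · 100 · 10 ≡ 545 (mod 613).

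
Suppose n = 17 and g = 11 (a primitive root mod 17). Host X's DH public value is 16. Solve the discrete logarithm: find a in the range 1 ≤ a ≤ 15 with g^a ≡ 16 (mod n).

Try successive powers of 11 modulo 17:
11^1 ≡ 11
11^2 ≡ 2
11^3 ≡ 5
11^4 ≡ 4
11^5 ≡ 10
11^6 ≡ 8
11^7 ≡ 3
11^8 ≡ 16
Found: a = 8.

8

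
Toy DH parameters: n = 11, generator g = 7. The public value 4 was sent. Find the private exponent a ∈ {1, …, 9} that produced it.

Try successive powers of 7 modulo 11:
7^1 ≡ 7
7^2 ≡ 5
7^3 ≡ 2
7^4 ≡ 3
7^5 ≡ 10
7^6 ≡ 4
Found: a = 6.

6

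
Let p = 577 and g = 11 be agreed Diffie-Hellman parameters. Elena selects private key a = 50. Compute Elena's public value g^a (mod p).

456

Public value = 11^50 (mod 577).
11^1 ≡ 11 (mod 577)
11^2 = (11^1)^2 ≡ 11^2 = 121 ≡ 121 (mod 577)
11^4 = (11^2)^2 ≡ 121^2 = 14641 ≡ 216 (mod 577)
11^8 = (11^4)^2 ≡ 216^2 = 46656 ≡ 496 (mod 577)
11^16 = (11^8)^2 ≡ 496^2 = 246016 ≡ 214 (mod 577)
11^32 = (11^16)^2 ≡ 214^2 = 45796 ≡ 213 (mod 577)
11^50 = 11^32 · 11^16 · 11^2 ≡ 213 · 214 · 121 ≡ 456 (mod 577).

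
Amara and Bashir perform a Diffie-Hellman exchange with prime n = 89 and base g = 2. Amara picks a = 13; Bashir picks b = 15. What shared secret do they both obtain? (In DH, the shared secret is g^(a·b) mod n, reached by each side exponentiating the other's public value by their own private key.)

78

Amara sends A = g^a mod n = 2^13 mod 89.
2^1 ≡ 2 (mod 89)
2^2 = (2^1)^2 ≡ 2^2 = 4 ≡ 4 (mod 89)
2^4 = (2^2)^2 ≡ 4^2 = 16 ≡ 16 (mod 89)
2^8 = (2^4)^2 ≡ 16^2 = 256 ≡ 78 (mod 89)
2^13 = 2^8 · 2^4 · 2^1 ≡ 78 · 16 · 2 ≡ 4 (mod 89).
So A = 4. Bashir then computes K = A^b mod n = 4^15 mod 89.
4^1 ≡ 4 (mod 89)
4^2 = (4^1)^2 ≡ 4^2 = 16 ≡ 16 (mod 89)
4^4 = (4^2)^2 ≡ 16^2 = 256 ≡ 78 (mod 89)
4^8 = (4^4)^2 ≡ 78^2 = 6084 ≡ 32 (mod 89)
4^15 = 4^8 · 4^4 · 4^2 · 4^1 ≡ 32 · 78 · 16 · 4 ≡ 78 (mod 89).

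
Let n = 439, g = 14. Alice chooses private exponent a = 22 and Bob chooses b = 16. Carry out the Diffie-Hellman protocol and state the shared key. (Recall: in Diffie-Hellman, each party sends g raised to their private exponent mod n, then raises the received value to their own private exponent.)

Bob sends B = g^b mod n = 14^16 mod 439.
14^1 ≡ 14 (mod 439)
14^2 = (14^1)^2 ≡ 14^2 = 196 ≡ 196 (mod 439)
14^4 = (14^2)^2 ≡ 196^2 = 38416 ≡ 223 (mod 439)
14^8 = (14^4)^2 ≡ 223^2 = 49729 ≡ 122 (mod 439)
14^16 = (14^8)^2 ≡ 122^2 = 14884 ≡ 397 (mod 439)
So B = 397. Alice then computes K = B^a mod n = 397^22 mod 439.
397^1 ≡ 397 (mod 439)
397^2 = (397^1)^2 ≡ 397^2 = 157609 ≡ 8 (mod 439)
397^4 = (397^2)^2 ≡ 8^2 = 64 ≡ 64 (mod 439)
397^8 = (397^4)^2 ≡ 64^2 = 4096 ≡ 145 (mod 439)
397^16 = (397^8)^2 ≡ 145^2 = 21025 ≡ 392 (mod 439)
397^22 = 397^16 · 397^4 · 397^2 ≡ 392 · 64 · 8 ≡ 81 (mod 439).

81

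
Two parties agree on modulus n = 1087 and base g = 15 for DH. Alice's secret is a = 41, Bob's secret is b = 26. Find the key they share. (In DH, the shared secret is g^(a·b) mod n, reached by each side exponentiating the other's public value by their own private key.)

487

Bob sends B = g^b mod n = 15^26 mod 1087.
15^1 ≡ 15 (mod 1087)
15^2 = (15^1)^2 ≡ 15^2 = 225 ≡ 225 (mod 1087)
15^4 = (15^2)^2 ≡ 225^2 = 50625 ≡ 623 (mod 1087)
15^8 = (15^4)^2 ≡ 623^2 = 388129 ≡ 70 (mod 1087)
15^16 = (15^8)^2 ≡ 70^2 = 4900 ≡ 552 (mod 1087)
15^26 = 15^16 · 15^8 · 15^2 ≡ 552 · 70 · 225 ≡ 174 (mod 1087).
So B = 174. Alice then computes K = B^a mod n = 174^41 mod 1087.
174^1 ≡ 174 (mod 1087)
174^2 = (174^1)^2 ≡ 174^2 = 30276 ≡ 927 (mod 1087)
174^4 = (174^2)^2 ≡ 927^2 = 859329 ≡ 599 (mod 1087)
174^8 = (174^4)^2 ≡ 599^2 = 358801 ≡ 91 (mod 1087)
174^16 = (174^8)^2 ≡ 91^2 = 8281 ≡ 672 (mod 1087)
174^32 = (174^16)^2 ≡ 672^2 = 451584 ≡ 479 (mod 1087)
174^41 = 174^32 · 174^8 · 174^1 ≡ 479 · 91 · 174 ≡ 487 (mod 1087).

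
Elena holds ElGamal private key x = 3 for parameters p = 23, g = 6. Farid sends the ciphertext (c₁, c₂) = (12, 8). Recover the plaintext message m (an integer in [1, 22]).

18

Shared mask s = c₁^x mod p = 12^3 mod 23.
12^1 ≡ 12 (mod 23)
12^2 = (12^1)^2 ≡ 12^2 = 144 ≡ 6 (mod 23)
12^3 = 12^2 · 12^1 ≡ 6 · 12 ≡ 3 (mod 23).
So s = 3; s⁻¹ ≡ 8 (mod 23).
m = c₂ · s⁻¹ mod 23 = 8 · 8 mod 23 = 18.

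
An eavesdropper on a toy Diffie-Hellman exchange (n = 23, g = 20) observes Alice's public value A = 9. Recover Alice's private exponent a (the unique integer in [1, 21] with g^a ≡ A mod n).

2

Try successive powers of 20 modulo 23:
20^1 ≡ 20
20^2 ≡ 9
Found: a = 2.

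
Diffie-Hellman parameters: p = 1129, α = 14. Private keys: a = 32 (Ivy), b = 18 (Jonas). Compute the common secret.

1033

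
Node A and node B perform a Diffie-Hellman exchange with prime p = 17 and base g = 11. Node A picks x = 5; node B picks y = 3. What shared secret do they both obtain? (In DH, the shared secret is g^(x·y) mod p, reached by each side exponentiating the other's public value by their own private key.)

14

Node A sends A = g^x mod p = 11^5 mod 17.
11^1 ≡ 11 (mod 17)
11^2 = (11^1)^2 ≡ 11^2 = 121 ≡ 2 (mod 17)
11^4 = (11^2)^2 ≡ 2^2 = 4 ≡ 4 (mod 17)
11^5 = 11^4 · 11^1 ≡ 4 · 11 ≡ 10 (mod 17).
So A = 10. Node B then computes K = A^y mod p = 10^3 mod 17.
10^1 ≡ 10 (mod 17)
10^2 = (10^1)^2 ≡ 10^2 = 100 ≡ 15 (mod 17)
10^3 = 10^2 · 10^1 ≡ 15 · 10 ≡ 14 (mod 17).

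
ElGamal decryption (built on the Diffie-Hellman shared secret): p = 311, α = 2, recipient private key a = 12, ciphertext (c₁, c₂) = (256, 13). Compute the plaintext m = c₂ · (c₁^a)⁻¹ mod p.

Shared mask s = c₁^a mod p = 256^12 mod 311.
256^1 ≡ 256 (mod 311)
256^2 = (256^1)^2 ≡ 256^2 = 65536 ≡ 226 (mod 311)
256^4 = (256^2)^2 ≡ 226^2 = 51076 ≡ 72 (mod 311)
256^8 = (256^4)^2 ≡ 72^2 = 5184 ≡ 208 (mod 311)
256^12 = 256^8 · 256^4 ≡ 208 · 72 ≡ 48 (mod 311).
So s = 48; s⁻¹ ≡ 162 (mod 311).
m = c₂ · s⁻¹ mod 311 = 13 · 162 mod 311 = 240.

240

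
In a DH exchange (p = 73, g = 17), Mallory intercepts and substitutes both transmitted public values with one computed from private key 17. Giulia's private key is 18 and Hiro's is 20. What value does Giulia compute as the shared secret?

27

Giulia receives Mallory's public value M = 17^17 mod 73 instead of the honest one.
17^1 ≡ 17 (mod 73)
17^2 = (17^1)^2 ≡ 17^2 = 289 ≡ 70 (mod 73)
17^4 = (17^2)^2 ≡ 70^2 = 4900 ≡ 9 (mod 73)
17^8 = (17^4)^2 ≡ 9^2 = 81 ≡ 8 (mod 73)
17^16 = (17^8)^2 ≡ 8^2 = 64 ≡ 64 (mod 73)
17^17 = 17^16 · 17^1 ≡ 64 · 17 ≡ 66 (mod 73).
So M = 66. Giulia computes K = M^18 mod 73.
66^1 ≡ 66 (mod 73)
66^2 = (66^1)^2 ≡ 66^2 = 4356 ≡ 49 (mod 73)
66^4 = (66^2)^2 ≡ 49^2 = 2401 ≡ 65 (mod 73)
66^8 = (66^4)^2 ≡ 65^2 = 4225 ≡ 64 (mod 73)
66^16 = (66^8)^2 ≡ 64^2 = 4096 ≡ 8 (mod 73)
66^18 = 66^16 · 66^2 ≡ 8 · 49 ≡ 27 (mod 73).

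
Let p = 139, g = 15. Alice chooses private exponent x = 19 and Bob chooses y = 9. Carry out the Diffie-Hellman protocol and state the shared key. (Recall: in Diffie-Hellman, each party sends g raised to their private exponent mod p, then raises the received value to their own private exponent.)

14

Alice sends A = g^x mod p = 15^19 mod 139.
15^1 ≡ 15 (mod 139)
15^2 = (15^1)^2 ≡ 15^2 = 225 ≡ 86 (mod 139)
15^4 = (15^2)^2 ≡ 86^2 = 7396 ≡ 29 (mod 139)
15^8 = (15^4)^2 ≡ 29^2 = 841 ≡ 7 (mod 139)
15^16 = (15^8)^2 ≡ 7^2 = 49 ≡ 49 (mod 139)
15^19 = 15^16 · 15^2 · 15^1 ≡ 49 · 86 · 15 ≡ 104 (mod 139).
So A = 104. Bob then computes K = A^y mod p = 104^9 mod 139.
104^1 ≡ 104 (mod 139)
104^2 = (104^1)^2 ≡ 104^2 = 10816 ≡ 113 (mod 139)
104^4 = (104^2)^2 ≡ 113^2 = 12769 ≡ 120 (mod 139)
104^8 = (104^4)^2 ≡ 120^2 = 14400 ≡ 83 (mod 139)
104^9 = 104^8 · 104^1 ≡ 83 · 104 ≡ 14 (mod 139).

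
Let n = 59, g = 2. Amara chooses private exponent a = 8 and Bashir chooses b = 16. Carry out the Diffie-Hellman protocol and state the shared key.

25

Bashir sends B = g^b mod n = 2^16 mod 59.
2^1 ≡ 2 (mod 59)
2^2 = (2^1)^2 ≡ 2^2 = 4 ≡ 4 (mod 59)
2^4 = (2^2)^2 ≡ 4^2 = 16 ≡ 16 (mod 59)
2^8 = (2^4)^2 ≡ 16^2 = 256 ≡ 20 (mod 59)
2^16 = (2^8)^2 ≡ 20^2 = 400 ≡ 46 (mod 59)
So B = 46. Amara then computes K = B^a mod n = 46^8 mod 59.
46^1 ≡ 46 (mod 59)
46^2 = (46^1)^2 ≡ 46^2 = 2116 ≡ 51 (mod 59)
46^4 = (46^2)^2 ≡ 51^2 = 2601 ≡ 5 (mod 59)
46^8 = (46^4)^2 ≡ 5^2 = 25 ≡ 25 (mod 59)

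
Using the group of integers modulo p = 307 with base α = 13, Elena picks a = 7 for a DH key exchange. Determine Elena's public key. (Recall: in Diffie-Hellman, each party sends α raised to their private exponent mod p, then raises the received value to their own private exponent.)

173

Public value = 13^{7} \pmod{307}.
13^1 ≡ 13 (mod 307)
13^2 = (13^1)^2 ≡ 13^2 = 169 ≡ 169 (mod 307)
13^4 = (13^2)^2 ≡ 169^2 = 28561 ≡ 10 (mod 307)
13^7 = 13^4 · 13^2 · 13^1 ≡ 10 · 169 · 13 ≡ 173 (mod 307).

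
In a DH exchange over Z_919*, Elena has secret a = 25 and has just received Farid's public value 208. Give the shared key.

433

Shared key K = 208^25 mod 919.
208^1 ≡ 208 (mod 919)
208^2 = (208^1)^2 ≡ 208^2 = 43264 ≡ 71 (mod 919)
208^4 = (208^2)^2 ≡ 71^2 = 5041 ≡ 446 (mod 919)
208^8 = (208^4)^2 ≡ 446^2 = 198916 ≡ 412 (mod 919)
208^16 = (208^8)^2 ≡ 412^2 = 169744 ≡ 648 (mod 919)
208^25 = 208^16 · 208^8 · 208^1 ≡ 648 · 412 · 208 ≡ 433 (mod 919).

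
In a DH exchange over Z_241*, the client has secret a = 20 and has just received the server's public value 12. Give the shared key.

Shared key K = 12^20 mod 241.
12^1 ≡ 12 (mod 241)
12^2 = (12^1)^2 ≡ 12^2 = 144 ≡ 144 (mod 241)
12^4 = (12^2)^2 ≡ 144^2 = 20736 ≡ 10 (mod 241)
12^8 = (12^4)^2 ≡ 10^2 = 100 ≡ 100 (mod 241)
12^16 = (12^8)^2 ≡ 100^2 = 10000 ≡ 119 (mod 241)
12^20 = 12^16 · 12^4 ≡ 119 · 10 ≡ 226 (mod 241).

226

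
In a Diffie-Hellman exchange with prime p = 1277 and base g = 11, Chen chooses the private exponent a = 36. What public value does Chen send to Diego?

793

Public value = 11^36 (mod 1277).
11^1 ≡ 11 (mod 1277)
11^2 = (11^1)^2 ≡ 11^2 = 121 ≡ 121 (mod 1277)
11^4 = (11^2)^2 ≡ 121^2 = 14641 ≡ 594 (mod 1277)
11^8 = (11^4)^2 ≡ 594^2 = 352836 ≡ 384 (mod 1277)
11^16 = (11^8)^2 ≡ 384^2 = 147456 ≡ 601 (mod 1277)
11^32 = (11^16)^2 ≡ 601^2 = 361201 ≡ 1087 (mod 1277)
11^36 = 11^32 · 11^4 ≡ 1087 · 594 ≡ 793 (mod 1277).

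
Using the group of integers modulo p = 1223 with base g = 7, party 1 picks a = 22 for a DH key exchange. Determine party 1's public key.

Public value = 7^22 (mod 1223).
7^1 ≡ 7 (mod 1223)
7^2 = (7^1)^2 ≡ 7^2 = 49 ≡ 49 (mod 1223)
7^4 = (7^2)^2 ≡ 49^2 = 2401 ≡ 1178 (mod 1223)
7^8 = (7^4)^2 ≡ 1178^2 = 1387684 ≡ 802 (mod 1223)
7^16 = (7^8)^2 ≡ 802^2 = 643204 ≡ 1129 (mod 1223)
7^22 = 7^16 · 7^4 · 7^2 ≡ 1129 · 1178 · 49 ≡ 583 (mod 1223).

583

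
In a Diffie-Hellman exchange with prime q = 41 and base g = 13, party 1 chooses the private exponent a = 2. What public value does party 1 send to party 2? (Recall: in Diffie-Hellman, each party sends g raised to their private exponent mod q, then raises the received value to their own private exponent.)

Public value = 13^2 mod 41.
13^1 ≡ 13 (mod 41)
13^2 = (13^1)^2 ≡ 13^2 = 169 ≡ 5 (mod 41)

5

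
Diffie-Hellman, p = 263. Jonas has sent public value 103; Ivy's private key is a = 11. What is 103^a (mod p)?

39

Shared key K = 103^11 mod 263.
103^1 ≡ 103 (mod 263)
103^2 = (103^1)^2 ≡ 103^2 = 10609 ≡ 89 (mod 263)
103^4 = (103^2)^2 ≡ 89^2 = 7921 ≡ 31 (mod 263)
103^8 = (103^4)^2 ≡ 31^2 = 961 ≡ 172 (mod 263)
103^11 = 103^8 · 103^2 · 103^1 ≡ 172 · 89 · 103 ≡ 39 (mod 263).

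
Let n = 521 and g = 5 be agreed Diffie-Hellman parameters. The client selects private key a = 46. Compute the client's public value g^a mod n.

516

Public value = 5^46 mod 521.
5^1 ≡ 5 (mod 521)
5^2 = (5^1)^2 ≡ 5^2 = 25 ≡ 25 (mod 521)
5^4 = (5^2)^2 ≡ 25^2 = 625 ≡ 104 (mod 521)
5^8 = (5^4)^2 ≡ 104^2 = 10816 ≡ 396 (mod 521)
5^16 = (5^8)^2 ≡ 396^2 = 156816 ≡ 516 (mod 521)
5^32 = (5^16)^2 ≡ 516^2 = 266256 ≡ 25 (mod 521)
5^46 = 5^32 · 5^8 · 5^4 · 5^2 ≡ 25 · 396 · 104 · 25 ≡ 516 (mod 521).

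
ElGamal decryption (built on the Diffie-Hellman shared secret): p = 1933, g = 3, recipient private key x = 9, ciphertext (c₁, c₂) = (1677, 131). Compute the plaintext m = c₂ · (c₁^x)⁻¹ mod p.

Shared mask s = c₁^x mod p = 1677^9 mod 1933.
1677^1 ≡ 1677 (mod 1933)
1677^2 = (1677^1)^2 ≡ 1677^2 = 2812329 ≡ 1747 (mod 1933)
1677^4 = (1677^2)^2 ≡ 1747^2 = 3052009 ≡ 1735 (mod 1933)
1677^8 = (1677^4)^2 ≡ 1735^2 = 3010225 ≡ 544 (mod 1933)
1677^9 = 1677^8 · 1677^1 ≡ 544 · 1677 ≡ 1845 (mod 1933).
So s = 1845; s⁻¹ ≡ 637 (mod 1933).
m = c₂ · s⁻¹ mod 1933 = 131 · 637 mod 1933 = 328.

328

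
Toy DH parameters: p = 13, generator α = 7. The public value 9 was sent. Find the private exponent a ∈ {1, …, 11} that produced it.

4

Try successive powers of 7 modulo 13:
7^1 ≡ 7
7^2 ≡ 10
7^3 ≡ 5
7^4 ≡ 9
Found: a = 4.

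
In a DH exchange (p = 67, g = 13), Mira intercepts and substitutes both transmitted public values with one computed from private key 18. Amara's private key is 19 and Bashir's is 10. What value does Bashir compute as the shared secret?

15

Bashir receives Mira's public value M = 13^18 mod 67 instead of the honest one.
13^1 ≡ 13 (mod 67)
13^2 = (13^1)^2 ≡ 13^2 = 169 ≡ 35 (mod 67)
13^4 = (13^2)^2 ≡ 35^2 = 1225 ≡ 19 (mod 67)
13^8 = (13^4)^2 ≡ 19^2 = 361 ≡ 26 (mod 67)
13^16 = (13^8)^2 ≡ 26^2 = 676 ≡ 6 (mod 67)
13^18 = 13^16 · 13^2 ≡ 6 · 35 ≡ 9 (mod 67).
So M = 9. Bashir computes K = M^10 mod 67.
9^1 ≡ 9 (mod 67)
9^2 = (9^1)^2 ≡ 9^2 = 81 ≡ 14 (mod 67)
9^4 = (9^2)^2 ≡ 14^2 = 196 ≡ 62 (mod 67)
9^8 = (9^4)^2 ≡ 62^2 = 3844 ≡ 25 (mod 67)
9^10 = 9^8 · 9^2 ≡ 25 · 14 ≡ 15 (mod 67).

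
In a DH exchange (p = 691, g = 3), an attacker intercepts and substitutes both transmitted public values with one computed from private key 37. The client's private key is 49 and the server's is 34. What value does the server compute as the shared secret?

The server receives an attacker's public value M = 3^37 mod 691 instead of the honest one.
3^1 ≡ 3 (mod 691)
3^2 = (3^1)^2 ≡ 3^2 = 9 ≡ 9 (mod 691)
3^4 = (3^2)^2 ≡ 9^2 = 81 ≡ 81 (mod 691)
3^8 = (3^4)^2 ≡ 81^2 = 6561 ≡ 342 (mod 691)
3^16 = (3^8)^2 ≡ 342^2 = 116964 ≡ 185 (mod 691)
3^32 = (3^16)^2 ≡ 185^2 = 34225 ≡ 366 (mod 691)
3^37 = 3^32 · 3^4 · 3^1 ≡ 366 · 81 · 3 ≡ 490 (mod 691).
So M = 490. The server computes K = M^34 mod 691.
490^1 ≡ 490 (mod 691)
490^2 = (490^1)^2 ≡ 490^2 = 240100 ≡ 323 (mod 691)
490^4 = (490^2)^2 ≡ 323^2 = 104329 ≡ 679 (mod 691)
490^8 = (490^4)^2 ≡ 679^2 = 461041 ≡ 144 (mod 691)
490^16 = (490^8)^2 ≡ 144^2 = 20736 ≡ 6 (mod 691)
490^32 = (490^16)^2 ≡ 6^2 = 36 ≡ 36 (mod 691)
490^34 = 490^32 · 490^2 ≡ 36 · 323 ≡ 572 (mod 691).

572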